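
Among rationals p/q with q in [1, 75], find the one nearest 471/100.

Expand x = 471/100 as a continued fraction with the Euclidean algorithm:
  471 = 4*100 + 71, so a_0 = 4.
  100 = 1*71 + 29, so a_1 = 1.
  71 = 2*29 + 13, so a_2 = 2.
  29 = 2*13 + 3, so a_3 = 2.
  13 = 4*3 + 1, so a_4 = 4.
  3 = 3*1 + 0, so a_5 = 3.
so x = [4; 1, 2, 2, 4, 3].
Convergents (p_i = a_i*p_{i-1} + p_{i-2}, q_i = a_i*q_{i-1} + q_{i-2} with p_{-2}=0, p_{-1}=1, q_{-2}=1, q_{-1}=0), until the denominator exceeds 75:
  i=0: a_0=4, p_0 = 4*1 + 0 = 4, q_0 = 4*0 + 1 = 1.
  i=1: a_1=1, p_1 = 1*4 + 1 = 5, q_1 = 1*1 + 0 = 1.
  i=2: a_2=2, p_2 = 2*5 + 4 = 14, q_2 = 2*1 + 1 = 3.
  i=3: a_3=2, p_3 = 2*14 + 5 = 33, q_3 = 2*3 + 1 = 7.
  i=4: a_4=4, p_4 = 4*33 + 14 = 146, q_4 = 4*7 + 3 = 31.
  i=5: a_5=3, p_5 = 3*146 + 33 = 471, q_5 = 3*31 + 7 = 100.
q_5 = 100 > 75, so the last convergent with denominator <= 75 is p_4/q_4 = 146/31.
The closest fraction with denominator <= 75 is either p_4/q_4 or the intermediate fraction (k*p_4 + p_3)/(k*q_4 + q_3) with the largest k >= 1 whose denominator stays <= 75; these approach x as k grows, and every other convergent or intermediate fraction in range is farther away.
Largest k: floor((75 - q_3)/q_4) = floor((75 - 7)/31) = 2.
That gives (2*146 + 33)/(2*31 + 7) = 325/69.
Compare the errors: |x - 146/31| = |471*31 - 146*100|/(100*31) = 1/3100, and |x - 325/69| = |471*69 - 325*100|/(100*69) = 1/6900.
Cross-multiplying, 1*3100 = 3100 < 6900 = 1*6900, so 1/6900 is smaller: the intermediate fraction 325/69 is closer to x than 146/31.

325/69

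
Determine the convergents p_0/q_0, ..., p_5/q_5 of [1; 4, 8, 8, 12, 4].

Using the convergent recurrence p_i = a_i*p_{i-1} + p_{i-2}, q_i = a_i*q_{i-1} + q_{i-2} with p_{-2}=0, p_{-1}=1, q_{-2}=1, q_{-1}=0:
  i=0: a_0=1, p_0 = 1*1 + 0 = 1, q_0 = 1*0 + 1 = 1.
  i=1: a_1=4, p_1 = 4*1 + 1 = 5, q_1 = 4*1 + 0 = 4.
  i=2: a_2=8, p_2 = 8*5 + 1 = 41, q_2 = 8*4 + 1 = 33.
  i=3: a_3=8, p_3 = 8*41 + 5 = 333, q_3 = 8*33 + 4 = 268.
  i=4: a_4=12, p_4 = 12*333 + 41 = 4037, q_4 = 12*268 + 33 = 3249.
  i=5: a_5=4, p_5 = 4*4037 + 333 = 16481, q_5 = 4*3249 + 268 = 13264.

1/1, 5/4, 41/33, 333/268, 4037/3249, 16481/13264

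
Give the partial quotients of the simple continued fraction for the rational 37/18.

[2; 18]

Run the Euclidean algorithm on 37 and 18; the successive quotients are the partial quotients a_0, a_1, ... (each step inverts the fractional part left over by the previous one):
  37 = 2*18 + 1, so a_0 = 2.
  18 = 18*1 + 0, so a_1 = 18.
The remainder reaches 0 after 2 divisions, so the expansion has 2 partial quotients, read off in order.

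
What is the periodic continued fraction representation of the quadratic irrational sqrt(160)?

Write x_i = (sqrt(160) + m_i)/d_i with (m_0, d_0) = (0, 1). a_0 = floor(sqrt(160)) = 12, since 12^2 = 144 <= 160 < 169 = 13^2.
Iterate m_{i+1} = d_i*a_i - m_i, d_{i+1} = (160 - m_{i+1}^2)/d_i, a_{i+1} = floor((a_0 + m_{i+1})/d_{i+1}):
  m_1 = 1*12 - 0 = 12, d_1 = (160 - 12^2)/1 = 16/1 = 16, a_1 = floor((12 + 12)/16) = 1.
  m_2 = 16*1 - 12 = 4, d_2 = (160 - 4^2)/16 = 144/16 = 9, a_2 = floor((12 + 4)/9) = 1.
  m_3 = 9*1 - 4 = 5, d_3 = (160 - 5^2)/9 = 135/9 = 15, a_3 = floor((12 + 5)/15) = 1.
  m_4 = 15*1 - 5 = 10, d_4 = (160 - 10^2)/15 = 60/15 = 4, a_4 = floor((12 + 10)/4) = 5.
  m_5 = 4*5 - 10 = 10, d_5 = (160 - 10^2)/4 = 60/4 = 15, a_5 = floor((12 + 10)/15) = 1.
  m_6 = 15*1 - 10 = 5, d_6 = (160 - 5^2)/15 = 135/15 = 9, a_6 = floor((12 + 5)/9) = 1.
  m_7 = 9*1 - 5 = 4, d_7 = (160 - 4^2)/9 = 144/9 = 16, a_7 = floor((12 + 4)/16) = 1.
  m_8 = 16*1 - 4 = 12, d_8 = (160 - 12^2)/16 = 16/16 = 1, a_8 = floor((12 + 12)/1) = 24.
  m_9 = 1*24 - 12 = 12, d_9 = (160 - 12^2)/1 = 16/1 = 16: (m_9, d_9) = (m_1, d_1) = (12, 16), so from here the quotients repeat a_1, ..., a_8; the period length is 8.
Hence the expansion of sqrt(160) is a_0 = 12 followed by the repeating block 1, 1, 1, 5, 1, 1, 1, 24 (period 8).

[12; (1, 1, 1, 5, 1, 1, 1, 24)]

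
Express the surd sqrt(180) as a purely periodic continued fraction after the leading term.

Write x_i = (sqrt(180) + m_i)/d_i with (m_0, d_0) = (0, 1). a_0 = floor(sqrt(180)) = 13, since 13^2 = 169 <= 180 < 196 = 14^2.
Iterate m_{i+1} = d_i*a_i - m_i, d_{i+1} = (180 - m_{i+1}^2)/d_i, a_{i+1} = floor((a_0 + m_{i+1})/d_{i+1}):
  m_1 = 1*13 - 0 = 13, d_1 = (180 - 13^2)/1 = 11/1 = 11, a_1 = floor((13 + 13)/11) = 2.
  m_2 = 11*2 - 13 = 9, d_2 = (180 - 9^2)/11 = 99/11 = 9, a_2 = floor((13 + 9)/9) = 2.
  m_3 = 9*2 - 9 = 9, d_3 = (180 - 9^2)/9 = 99/9 = 11, a_3 = floor((13 + 9)/11) = 2.
  m_4 = 11*2 - 9 = 13, d_4 = (180 - 13^2)/11 = 11/11 = 1, a_4 = floor((13 + 13)/1) = 26.
  m_5 = 1*26 - 13 = 13, d_5 = (180 - 13^2)/1 = 11/1 = 11: (m_5, d_5) = (m_1, d_1) = (13, 11), so from here the quotients repeat a_1, ..., a_4; the period length is 4.
Hence the expansion of sqrt(180) is a_0 = 13 followed by the repeating block 2, 2, 2, 26 (period 4).

[13; (2, 2, 2, 26)]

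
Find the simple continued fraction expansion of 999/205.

[4; 1, 6, 1, 7, 1, 2]

Run the Euclidean algorithm on 999 and 205; the successive quotients are the partial quotients a_0, a_1, ... (each step inverts the fractional part left over by the previous one):
  999 = 4*205 + 179, so a_0 = 4.
  205 = 1*179 + 26, so a_1 = 1.
  179 = 6*26 + 23, so a_2 = 6.
  26 = 1*23 + 3, so a_3 = 1.
  23 = 7*3 + 2, so a_4 = 7.
  3 = 1*2 + 1, so a_5 = 1.
  2 = 2*1 + 0, so a_6 = 2.
The remainder reaches 0 after 7 divisions, so the expansion has 7 partial quotients, read off in order.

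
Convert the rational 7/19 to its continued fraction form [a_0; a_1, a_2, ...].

Run the Euclidean algorithm on 7 and 19; the successive quotients are the partial quotients a_0, a_1, ... (each step inverts the fractional part left over by the previous one):
  7 = 0*19 + 7, so a_0 = 0.
  19 = 2*7 + 5, so a_1 = 2.
  7 = 1*5 + 2, so a_2 = 1.
  5 = 2*2 + 1, so a_3 = 2.
  2 = 2*1 + 0, so a_4 = 2.
The remainder reaches 0 after 5 divisions, so the expansion has 5 partial quotients, read off in order.

[0; 2, 1, 2, 2]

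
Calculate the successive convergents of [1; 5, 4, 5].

1/1, 6/5, 25/21, 131/110

Using the convergent recurrence p_i = a_i*p_{i-1} + p_{i-2}, q_i = a_i*q_{i-1} + q_{i-2} with p_{-2}=0, p_{-1}=1, q_{-2}=1, q_{-1}=0:
  i=0: a_0=1, p_0 = 1*1 + 0 = 1, q_0 = 1*0 + 1 = 1.
  i=1: a_1=5, p_1 = 5*1 + 1 = 6, q_1 = 5*1 + 0 = 5.
  i=2: a_2=4, p_2 = 4*6 + 1 = 25, q_2 = 4*5 + 1 = 21.
  i=3: a_3=5, p_3 = 5*25 + 6 = 131, q_3 = 5*21 + 5 = 110.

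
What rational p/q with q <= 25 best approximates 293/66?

Expand x = 293/66 as a continued fraction with the Euclidean algorithm:
  293 = 4*66 + 29, so a_0 = 4.
  66 = 2*29 + 8, so a_1 = 2.
  29 = 3*8 + 5, so a_2 = 3.
  8 = 1*5 + 3, so a_3 = 1.
  5 = 1*3 + 2, so a_4 = 1.
  3 = 1*2 + 1, so a_5 = 1.
  2 = 2*1 + 0, so a_6 = 2.
so x = [4; 2, 3, 1, 1, 1, 2].
Convergents (p_i = a_i*p_{i-1} + p_{i-2}, q_i = a_i*q_{i-1} + q_{i-2} with p_{-2}=0, p_{-1}=1, q_{-2}=1, q_{-1}=0), until the denominator exceeds 25:
  i=0: a_0=4, p_0 = 4*1 + 0 = 4, q_0 = 4*0 + 1 = 1.
  i=1: a_1=2, p_1 = 2*4 + 1 = 9, q_1 = 2*1 + 0 = 2.
  i=2: a_2=3, p_2 = 3*9 + 4 = 31, q_2 = 3*2 + 1 = 7.
  i=3: a_3=1, p_3 = 1*31 + 9 = 40, q_3 = 1*7 + 2 = 9.
  i=4: a_4=1, p_4 = 1*40 + 31 = 71, q_4 = 1*9 + 7 = 16.
  i=5: a_5=1, p_5 = 1*71 + 40 = 111, q_5 = 1*16 + 9 = 25.
  i=6: a_6=2, p_6 = 2*111 + 71 = 293, q_6 = 2*25 + 16 = 66.
q_6 = 66 > 25, so the last convergent with denominator <= 25 is p_5/q_5 = 111/25.
The closest fraction with denominator <= 25 is either p_5/q_5 or the intermediate fraction (k*p_5 + p_4)/(k*q_5 + q_4) with the largest k >= 1 whose denominator stays <= 25; these approach x as k grows, and every other convergent or intermediate fraction in range is farther away.
Largest k: floor((25 - q_4)/q_5) = floor((25 - 16)/25) = 0.
Since k = 0, no intermediate fraction beyond p_5/q_5 has denominator <= 25, so the convergent 111/25 is the closest (its error is |293*25 - 111*66|/(66*25) = 1/1650).

111/25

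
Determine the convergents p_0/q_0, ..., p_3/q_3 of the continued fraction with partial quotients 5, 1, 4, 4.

5/1, 6/1, 29/5, 122/21

Using the convergent recurrence p_i = a_i*p_{i-1} + p_{i-2}, q_i = a_i*q_{i-1} + q_{i-2} with p_{-2}=0, p_{-1}=1, q_{-2}=1, q_{-1}=0:
  i=0: a_0=5, p_0 = 5*1 + 0 = 5, q_0 = 5*0 + 1 = 1.
  i=1: a_1=1, p_1 = 1*5 + 1 = 6, q_1 = 1*1 + 0 = 1.
  i=2: a_2=4, p_2 = 4*6 + 5 = 29, q_2 = 4*1 + 1 = 5.
  i=3: a_3=4, p_3 = 4*29 + 6 = 122, q_3 = 4*5 + 1 = 21.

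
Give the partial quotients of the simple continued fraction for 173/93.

Run the Euclidean algorithm on 173 and 93; the successive quotients are the partial quotients a_0, a_1, ... (each step inverts the fractional part left over by the previous one):
  173 = 1*93 + 80, so a_0 = 1.
  93 = 1*80 + 13, so a_1 = 1.
  80 = 6*13 + 2, so a_2 = 6.
  13 = 6*2 + 1, so a_3 = 6.
  2 = 2*1 + 0, so a_4 = 2.
The remainder reaches 0 after 5 divisions, so the expansion has 5 partial quotients, read off in order.

[1; 1, 6, 6, 2]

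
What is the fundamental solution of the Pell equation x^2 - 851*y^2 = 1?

(x, y) = (8418574, 288585)

First expand sqrt(851) as a continued fraction. With x_i = (sqrt(851) + m_i)/d_i and (m_0, d_0) = (0, 1): a_0 = floor(sqrt(851)) = 29, since 29^2 = 841 <= 851 < 900 = 30^2.
Iterate m_{i+1} = d_i*a_i - m_i, d_{i+1} = (851 - m_{i+1}^2)/d_i, a_{i+1} = floor((a_0 + m_{i+1})/d_{i+1}):
  m_1 = 1*29 - 0 = 29, d_1 = (851 - 29^2)/1 = 10/1 = 10, a_1 = floor((29 + 29)/10) = 5.
  m_2 = 10*5 - 29 = 21, d_2 = (851 - 21^2)/10 = 410/10 = 41, a_2 = floor((29 + 21)/41) = 1.
  m_3 = 41*1 - 21 = 20, d_3 = (851 - 20^2)/41 = 451/41 = 11, a_3 = floor((29 + 20)/11) = 4.
  m_4 = 11*4 - 20 = 24, d_4 = (851 - 24^2)/11 = 275/11 = 25, a_4 = floor((29 + 24)/25) = 2.
  m_5 = 25*2 - 24 = 26, d_5 = (851 - 26^2)/25 = 175/25 = 7, a_5 = floor((29 + 26)/7) = 7.
  m_6 = 7*7 - 26 = 23, d_6 = (851 - 23^2)/7 = 322/7 = 46, a_6 = floor((29 + 23)/46) = 1.
  m_7 = 46*1 - 23 = 23, d_7 = (851 - 23^2)/46 = 322/46 = 7, a_7 = floor((29 + 23)/7) = 7.
  m_8 = 7*7 - 23 = 26, d_8 = (851 - 26^2)/7 = 175/7 = 25, a_8 = floor((29 + 26)/25) = 2.
  m_9 = 25*2 - 26 = 24, d_9 = (851 - 24^2)/25 = 275/25 = 11, a_9 = floor((29 + 24)/11) = 4.
  m_10 = 11*4 - 24 = 20, d_10 = (851 - 20^2)/11 = 451/11 = 41, a_10 = floor((29 + 20)/41) = 1.
  m_11 = 41*1 - 20 = 21, d_11 = (851 - 21^2)/41 = 410/41 = 10, a_11 = floor((29 + 21)/10) = 5.
  m_12 = 10*5 - 21 = 29, d_12 = (851 - 29^2)/10 = 10/10 = 1, a_12 = floor((29 + 29)/1) = 58.
  m_13 = 1*58 - 29 = 29, d_13 = (851 - 29^2)/1 = 10/1 = 10: (m_13, d_13) = (m_1, d_1) = (29, 10), so from here the quotients repeat a_1, ..., a_12; the period length is 12.
So sqrt(851) = [29; (5, 1, 4, 2, 7, 1, 7, 2, 4, 1, 5, 58)] with period length k = 12.
k is even, so the fundamental solution of x^2 - 851y^2 = 1 is (p_{k-1}, q_{k-1}) = (p_11, q_11); compute convergents through index 11.
Convergents (p_i = a_i*p_{i-1} + p_{i-2}, q_i = a_i*q_{i-1} + q_{i-2} with p_{-2}=0, p_{-1}=1, q_{-2}=1, q_{-1}=0):
  i=0: a_0=29, p_0 = 29*1 + 0 = 29, q_0 = 29*0 + 1 = 1.
  i=1: a_1=5, p_1 = 5*29 + 1 = 146, q_1 = 5*1 + 0 = 5.
  i=2: a_2=1, p_2 = 1*146 + 29 = 175, q_2 = 1*5 + 1 = 6.
  i=3: a_3=4, p_3 = 4*175 + 146 = 846, q_3 = 4*6 + 5 = 29.
  i=4: a_4=2, p_4 = 2*846 + 175 = 1867, q_4 = 2*29 + 6 = 64.
  i=5: a_5=7, p_5 = 7*1867 + 846 = 13915, q_5 = 7*64 + 29 = 477.
  i=6: a_6=1, p_6 = 1*13915 + 1867 = 15782, q_6 = 1*477 + 64 = 541.
  i=7: a_7=7, p_7 = 7*15782 + 13915 = 124389, q_7 = 7*541 + 477 = 4264.
  i=8: a_8=2, p_8 = 2*124389 + 15782 = 264560, q_8 = 2*4264 + 541 = 9069.
  i=9: a_9=4, p_9 = 4*264560 + 124389 = 1182629, q_9 = 4*9069 + 4264 = 40540.
  i=10: a_10=1, p_10 = 1*1182629 + 264560 = 1447189, q_10 = 1*40540 + 9069 = 49609.
  i=11: a_11=5, p_11 = 5*1447189 + 1182629 = 8418574, q_11 = 5*49609 + 40540 = 288585.
Check: 8418574^2 - 851*288585^2 = 70872388193476 - 70872388193475 = 1, so (x, y) = (8418574, 288585) solves the equation, and by the theorem it is the least positive solution.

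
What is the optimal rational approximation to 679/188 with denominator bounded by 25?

65/18

Expand x = 679/188 as a continued fraction with the Euclidean algorithm:
  679 = 3*188 + 115, so a_0 = 3.
  188 = 1*115 + 73, so a_1 = 1.
  115 = 1*73 + 42, so a_2 = 1.
  73 = 1*42 + 31, so a_3 = 1.
  42 = 1*31 + 11, so a_4 = 1.
  31 = 2*11 + 9, so a_5 = 2.
  11 = 1*9 + 2, so a_6 = 1.
  9 = 4*2 + 1, so a_7 = 4.
  2 = 2*1 + 0, so a_8 = 2.
so x = [3; 1, 1, 1, 1, 2, 1, 4, 2].
Convergents (p_i = a_i*p_{i-1} + p_{i-2}, q_i = a_i*q_{i-1} + q_{i-2} with p_{-2}=0, p_{-1}=1, q_{-2}=1, q_{-1}=0), until the denominator exceeds 25:
  i=0: a_0=3, p_0 = 3*1 + 0 = 3, q_0 = 3*0 + 1 = 1.
  i=1: a_1=1, p_1 = 1*3 + 1 = 4, q_1 = 1*1 + 0 = 1.
  i=2: a_2=1, p_2 = 1*4 + 3 = 7, q_2 = 1*1 + 1 = 2.
  i=3: a_3=1, p_3 = 1*7 + 4 = 11, q_3 = 1*2 + 1 = 3.
  i=4: a_4=1, p_4 = 1*11 + 7 = 18, q_4 = 1*3 + 2 = 5.
  i=5: a_5=2, p_5 = 2*18 + 11 = 47, q_5 = 2*5 + 3 = 13.
  i=6: a_6=1, p_6 = 1*47 + 18 = 65, q_6 = 1*13 + 5 = 18.
  i=7: a_7=4, p_7 = 4*65 + 47 = 307, q_7 = 4*18 + 13 = 85.
q_7 = 85 > 25, so the last convergent with denominator <= 25 is p_6/q_6 = 65/18.
The closest fraction with denominator <= 25 is either p_6/q_6 or the intermediate fraction (k*p_6 + p_5)/(k*q_6 + q_5) with the largest k >= 1 whose denominator stays <= 25; these approach x as k grows, and every other convergent or intermediate fraction in range is farther away.
Largest k: floor((25 - q_5)/q_6) = floor((25 - 13)/18) = 0.
Since k = 0, no intermediate fraction beyond p_6/q_6 has denominator <= 25, so the convergent 65/18 is the closest (its error is |679*18 - 65*188|/(188*18) = 2/3384).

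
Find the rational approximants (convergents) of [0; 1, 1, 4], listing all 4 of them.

0/1, 1/1, 1/2, 5/9

Using the convergent recurrence p_i = a_i*p_{i-1} + p_{i-2}, q_i = a_i*q_{i-1} + q_{i-2} with p_{-2}=0, p_{-1}=1, q_{-2}=1, q_{-1}=0:
  i=0: a_0=0, p_0 = 0*1 + 0 = 0, q_0 = 0*0 + 1 = 1.
  i=1: a_1=1, p_1 = 1*0 + 1 = 1, q_1 = 1*1 + 0 = 1.
  i=2: a_2=1, p_2 = 1*1 + 0 = 1, q_2 = 1*1 + 1 = 2.
  i=3: a_3=4, p_3 = 4*1 + 1 = 5, q_3 = 4*2 + 1 = 9.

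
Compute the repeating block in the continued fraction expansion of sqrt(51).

Write x_i = (sqrt(51) + m_i)/d_i with (m_0, d_0) = (0, 1). a_0 = floor(sqrt(51)) = 7, since 7^2 = 49 <= 51 < 64 = 8^2.
Iterate m_{i+1} = d_i*a_i - m_i, d_{i+1} = (51 - m_{i+1}^2)/d_i, a_{i+1} = floor((a_0 + m_{i+1})/d_{i+1}):
  m_1 = 1*7 - 0 = 7, d_1 = (51 - 7^2)/1 = 2/1 = 2, a_1 = floor((7 + 7)/2) = 7.
  m_2 = 2*7 - 7 = 7, d_2 = (51 - 7^2)/2 = 2/2 = 1, a_2 = floor((7 + 7)/1) = 14.
  m_3 = 1*14 - 7 = 7, d_3 = (51 - 7^2)/1 = 2/1 = 2: (m_3, d_3) = (m_1, d_1) = (7, 2), so from here the quotients repeat a_1, a_2; the period length is 2.
Hence the expansion of sqrt(51) is a_0 = 7 followed by the repeating block 7, 14 (period 2).

[7; (7, 14)]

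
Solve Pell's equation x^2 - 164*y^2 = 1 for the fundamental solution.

First expand sqrt(164) as a continued fraction. With x_i = (sqrt(164) + m_i)/d_i and (m_0, d_0) = (0, 1): a_0 = floor(sqrt(164)) = 12, since 12^2 = 144 <= 164 < 169 = 13^2.
Iterate m_{i+1} = d_i*a_i - m_i, d_{i+1} = (164 - m_{i+1}^2)/d_i, a_{i+1} = floor((a_0 + m_{i+1})/d_{i+1}):
  m_1 = 1*12 - 0 = 12, d_1 = (164 - 12^2)/1 = 20/1 = 20, a_1 = floor((12 + 12)/20) = 1.
  m_2 = 20*1 - 12 = 8, d_2 = (164 - 8^2)/20 = 100/20 = 5, a_2 = floor((12 + 8)/5) = 4.
  m_3 = 5*4 - 8 = 12, d_3 = (164 - 12^2)/5 = 20/5 = 4, a_3 = floor((12 + 12)/4) = 6.
  m_4 = 4*6 - 12 = 12, d_4 = (164 - 12^2)/4 = 20/4 = 5, a_4 = floor((12 + 12)/5) = 4.
  m_5 = 5*4 - 12 = 8, d_5 = (164 - 8^2)/5 = 100/5 = 20, a_5 = floor((12 + 8)/20) = 1.
  m_6 = 20*1 - 8 = 12, d_6 = (164 - 12^2)/20 = 20/20 = 1, a_6 = floor((12 + 12)/1) = 24.
  m_7 = 1*24 - 12 = 12, d_7 = (164 - 12^2)/1 = 20/1 = 20: (m_7, d_7) = (m_1, d_1) = (12, 20), so from here the quotients repeat a_1, ..., a_6; the period length is 6.
So sqrt(164) = [12; (1, 4, 6, 4, 1, 24)] with period length k = 6.
k is even, so the fundamental solution of x^2 - 164y^2 = 1 is (p_{k-1}, q_{k-1}) = (p_5, q_5); compute convergents through index 5.
Convergents (p_i = a_i*p_{i-1} + p_{i-2}, q_i = a_i*q_{i-1} + q_{i-2} with p_{-2}=0, p_{-1}=1, q_{-2}=1, q_{-1}=0):
  i=0: a_0=12, p_0 = 12*1 + 0 = 12, q_0 = 12*0 + 1 = 1.
  i=1: a_1=1, p_1 = 1*12 + 1 = 13, q_1 = 1*1 + 0 = 1.
  i=2: a_2=4, p_2 = 4*13 + 12 = 64, q_2 = 4*1 + 1 = 5.
  i=3: a_3=6, p_3 = 6*64 + 13 = 397, q_3 = 6*5 + 1 = 31.
  i=4: a_4=4, p_4 = 4*397 + 64 = 1652, q_4 = 4*31 + 5 = 129.
  i=5: a_5=1, p_5 = 1*1652 + 397 = 2049, q_5 = 1*129 + 31 = 160.
Check: 2049^2 - 164*160^2 = 4198401 - 4198400 = 1, so (x, y) = (2049, 160) solves the equation, and by the theorem it is the least positive solution.

(x, y) = (2049, 160)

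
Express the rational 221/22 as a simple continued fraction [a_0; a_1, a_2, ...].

Run the Euclidean algorithm on 221 and 22; the successive quotients are the partial quotients a_0, a_1, ... (each step inverts the fractional part left over by the previous one):
  221 = 10*22 + 1, so a_0 = 10.
  22 = 22*1 + 0, so a_1 = 22.
The remainder reaches 0 after 2 divisions, so the expansion has 2 partial quotients, read off in order.

[10; 22]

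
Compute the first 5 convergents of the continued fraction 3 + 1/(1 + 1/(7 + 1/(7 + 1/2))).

Using the convergent recurrence p_i = a_i*p_{i-1} + p_{i-2}, q_i = a_i*q_{i-1} + q_{i-2} with p_{-2}=0, p_{-1}=1, q_{-2}=1, q_{-1}=0:
  i=0: a_0=3, p_0 = 3*1 + 0 = 3, q_0 = 3*0 + 1 = 1.
  i=1: a_1=1, p_1 = 1*3 + 1 = 4, q_1 = 1*1 + 0 = 1.
  i=2: a_2=7, p_2 = 7*4 + 3 = 31, q_2 = 7*1 + 1 = 8.
  i=3: a_3=7, p_3 = 7*31 + 4 = 221, q_3 = 7*8 + 1 = 57.
  i=4: a_4=2, p_4 = 2*221 + 31 = 473, q_4 = 2*57 + 8 = 122.

3/1, 4/1, 31/8, 221/57, 473/122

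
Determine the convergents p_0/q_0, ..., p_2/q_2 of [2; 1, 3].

Using the convergent recurrence p_i = a_i*p_{i-1} + p_{i-2}, q_i = a_i*q_{i-1} + q_{i-2} with p_{-2}=0, p_{-1}=1, q_{-2}=1, q_{-1}=0:
  i=0: a_0=2, p_0 = 2*1 + 0 = 2, q_0 = 2*0 + 1 = 1.
  i=1: a_1=1, p_1 = 1*2 + 1 = 3, q_1 = 1*1 + 0 = 1.
  i=2: a_2=3, p_2 = 3*3 + 2 = 11, q_2 = 3*1 + 1 = 4.

2/1, 3/1, 11/4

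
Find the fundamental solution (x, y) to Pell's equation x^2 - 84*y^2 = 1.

First expand sqrt(84) as a continued fraction. With x_i = (sqrt(84) + m_i)/d_i and (m_0, d_0) = (0, 1): a_0 = floor(sqrt(84)) = 9, since 9^2 = 81 <= 84 < 100 = 10^2.
Iterate m_{i+1} = d_i*a_i - m_i, d_{i+1} = (84 - m_{i+1}^2)/d_i, a_{i+1} = floor((a_0 + m_{i+1})/d_{i+1}):
  m_1 = 1*9 - 0 = 9, d_1 = (84 - 9^2)/1 = 3/1 = 3, a_1 = floor((9 + 9)/3) = 6.
  m_2 = 3*6 - 9 = 9, d_2 = (84 - 9^2)/3 = 3/3 = 1, a_2 = floor((9 + 9)/1) = 18.
  m_3 = 1*18 - 9 = 9, d_3 = (84 - 9^2)/1 = 3/1 = 3: (m_3, d_3) = (m_1, d_1) = (9, 3), so from here the quotients repeat a_1, a_2; the period length is 2.
So sqrt(84) = [9; (6, 18)] with period length k = 2.
k is even, so the fundamental solution of x^2 - 84y^2 = 1 is (p_{k-1}, q_{k-1}) = (p_1, q_1); compute convergents through index 1.
Convergents (p_i = a_i*p_{i-1} + p_{i-2}, q_i = a_i*q_{i-1} + q_{i-2} with p_{-2}=0, p_{-1}=1, q_{-2}=1, q_{-1}=0):
  i=0: a_0=9, p_0 = 9*1 + 0 = 9, q_0 = 9*0 + 1 = 1.
  i=1: a_1=6, p_1 = 6*9 + 1 = 55, q_1 = 6*1 + 0 = 6.
Check: 55^2 - 84*6^2 = 3025 - 3024 = 1, so (x, y) = (55, 6) solves the equation, and by the theorem it is the least positive solution.

(x, y) = (55, 6)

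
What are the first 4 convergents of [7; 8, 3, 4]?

Using the convergent recurrence p_i = a_i*p_{i-1} + p_{i-2}, q_i = a_i*q_{i-1} + q_{i-2} with p_{-2}=0, p_{-1}=1, q_{-2}=1, q_{-1}=0:
  i=0: a_0=7, p_0 = 7*1 + 0 = 7, q_0 = 7*0 + 1 = 1.
  i=1: a_1=8, p_1 = 8*7 + 1 = 57, q_1 = 8*1 + 0 = 8.
  i=2: a_2=3, p_2 = 3*57 + 7 = 178, q_2 = 3*8 + 1 = 25.
  i=3: a_3=4, p_3 = 4*178 + 57 = 769, q_3 = 4*25 + 8 = 108.

7/1, 57/8, 178/25, 769/108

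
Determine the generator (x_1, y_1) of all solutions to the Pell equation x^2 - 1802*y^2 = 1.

(x, y) = (849, 20)

First expand sqrt(1802) as a continued fraction. With x_i = (sqrt(1802) + m_i)/d_i and (m_0, d_0) = (0, 1): a_0 = floor(sqrt(1802)) = 42, since 42^2 = 1764 <= 1802 < 1849 = 43^2.
Iterate m_{i+1} = d_i*a_i - m_i, d_{i+1} = (1802 - m_{i+1}^2)/d_i, a_{i+1} = floor((a_0 + m_{i+1})/d_{i+1}):
  m_1 = 1*42 - 0 = 42, d_1 = (1802 - 42^2)/1 = 38/1 = 38, a_1 = floor((42 + 42)/38) = 2.
  m_2 = 38*2 - 42 = 34, d_2 = (1802 - 34^2)/38 = 646/38 = 17, a_2 = floor((42 + 34)/17) = 4.
  m_3 = 17*4 - 34 = 34, d_3 = (1802 - 34^2)/17 = 646/17 = 38, a_3 = floor((42 + 34)/38) = 2.
  m_4 = 38*2 - 34 = 42, d_4 = (1802 - 42^2)/38 = 38/38 = 1, a_4 = floor((42 + 42)/1) = 84.
  m_5 = 1*84 - 42 = 42, d_5 = (1802 - 42^2)/1 = 38/1 = 38: (m_5, d_5) = (m_1, d_1) = (42, 38), so from here the quotients repeat a_1, ..., a_4; the period length is 4.
So sqrt(1802) = [42; (2, 4, 2, 84)] with period length k = 4.
k is even, so the fundamental solution of x^2 - 1802y^2 = 1 is (p_{k-1}, q_{k-1}) = (p_3, q_3); compute convergents through index 3.
Convergents (p_i = a_i*p_{i-1} + p_{i-2}, q_i = a_i*q_{i-1} + q_{i-2} with p_{-2}=0, p_{-1}=1, q_{-2}=1, q_{-1}=0):
  i=0: a_0=42, p_0 = 42*1 + 0 = 42, q_0 = 42*0 + 1 = 1.
  i=1: a_1=2, p_1 = 2*42 + 1 = 85, q_1 = 2*1 + 0 = 2.
  i=2: a_2=4, p_2 = 4*85 + 42 = 382, q_2 = 4*2 + 1 = 9.
  i=3: a_3=2, p_3 = 2*382 + 85 = 849, q_3 = 2*9 + 2 = 20.
Check: 849^2 - 1802*20^2 = 720801 - 720800 = 1, so (x, y) = (849, 20) solves the equation, and by the theorem it is the least positive solution.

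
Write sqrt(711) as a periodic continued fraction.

Write x_i = (sqrt(711) + m_i)/d_i with (m_0, d_0) = (0, 1). a_0 = floor(sqrt(711)) = 26, since 26^2 = 676 <= 711 < 729 = 27^2.
Iterate m_{i+1} = d_i*a_i - m_i, d_{i+1} = (711 - m_{i+1}^2)/d_i, a_{i+1} = floor((a_0 + m_{i+1})/d_{i+1}):
  m_1 = 1*26 - 0 = 26, d_1 = (711 - 26^2)/1 = 35/1 = 35, a_1 = floor((26 + 26)/35) = 1.
  m_2 = 35*1 - 26 = 9, d_2 = (711 - 9^2)/35 = 630/35 = 18, a_2 = floor((26 + 9)/18) = 1.
  m_3 = 18*1 - 9 = 9, d_3 = (711 - 9^2)/18 = 630/18 = 35, a_3 = floor((26 + 9)/35) = 1.
  m_4 = 35*1 - 9 = 26, d_4 = (711 - 26^2)/35 = 35/35 = 1, a_4 = floor((26 + 26)/1) = 52.
  m_5 = 1*52 - 26 = 26, d_5 = (711 - 26^2)/1 = 35/1 = 35: (m_5, d_5) = (m_1, d_1) = (26, 35), so from here the quotients repeat a_1, ..., a_4; the period length is 4.
Hence the expansion of sqrt(711) is a_0 = 26 followed by the repeating block 1, 1, 1, 52 (period 4).

[26; (1, 1, 1, 52)]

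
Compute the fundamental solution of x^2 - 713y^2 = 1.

(x, y) = (5286367, 197976)

First expand sqrt(713) as a continued fraction. With x_i = (sqrt(713) + m_i)/d_i and (m_0, d_0) = (0, 1): a_0 = floor(sqrt(713)) = 26, since 26^2 = 676 <= 713 < 729 = 27^2.
Iterate m_{i+1} = d_i*a_i - m_i, d_{i+1} = (713 - m_{i+1}^2)/d_i, a_{i+1} = floor((a_0 + m_{i+1})/d_{i+1}):
  m_1 = 1*26 - 0 = 26, d_1 = (713 - 26^2)/1 = 37/1 = 37, a_1 = floor((26 + 26)/37) = 1.
  m_2 = 37*1 - 26 = 11, d_2 = (713 - 11^2)/37 = 592/37 = 16, a_2 = floor((26 + 11)/16) = 2.
  m_3 = 16*2 - 11 = 21, d_3 = (713 - 21^2)/16 = 272/16 = 17, a_3 = floor((26 + 21)/17) = 2.
  m_4 = 17*2 - 21 = 13, d_4 = (713 - 13^2)/17 = 544/17 = 32, a_4 = floor((26 + 13)/32) = 1.
  m_5 = 32*1 - 13 = 19, d_5 = (713 - 19^2)/32 = 352/32 = 11, a_5 = floor((26 + 19)/11) = 4.
  m_6 = 11*4 - 19 = 25, d_6 = (713 - 25^2)/11 = 88/11 = 8, a_6 = floor((26 + 25)/8) = 6.
  m_7 = 8*6 - 25 = 23, d_7 = (713 - 23^2)/8 = 184/8 = 23, a_7 = floor((26 + 23)/23) = 2.
  m_8 = 23*2 - 23 = 23, d_8 = (713 - 23^2)/23 = 184/23 = 8, a_8 = floor((26 + 23)/8) = 6.
  m_9 = 8*6 - 23 = 25, d_9 = (713 - 25^2)/8 = 88/8 = 11, a_9 = floor((26 + 25)/11) = 4.
  m_10 = 11*4 - 25 = 19, d_10 = (713 - 19^2)/11 = 352/11 = 32, a_10 = floor((26 + 19)/32) = 1.
  m_11 = 32*1 - 19 = 13, d_11 = (713 - 13^2)/32 = 544/32 = 17, a_11 = floor((26 + 13)/17) = 2.
  m_12 = 17*2 - 13 = 21, d_12 = (713 - 21^2)/17 = 272/17 = 16, a_12 = floor((26 + 21)/16) = 2.
  m_13 = 16*2 - 21 = 11, d_13 = (713 - 11^2)/16 = 592/16 = 37, a_13 = floor((26 + 11)/37) = 1.
  m_14 = 37*1 - 11 = 26, d_14 = (713 - 26^2)/37 = 37/37 = 1, a_14 = floor((26 + 26)/1) = 52.
  m_15 = 1*52 - 26 = 26, d_15 = (713 - 26^2)/1 = 37/1 = 37: (m_15, d_15) = (m_1, d_1) = (26, 37), so from here the quotients repeat a_1, ..., a_14; the period length is 14.
So sqrt(713) = [26; (1, 2, 2, 1, 4, 6, 2, 6, 4, 1, 2, 2, 1, 52)] with period length k = 14.
k is even, so the fundamental solution of x^2 - 713y^2 = 1 is (p_{k-1}, q_{k-1}) = (p_13, q_13); compute convergents through index 13.
Convergents (p_i = a_i*p_{i-1} + p_{i-2}, q_i = a_i*q_{i-1} + q_{i-2} with p_{-2}=0, p_{-1}=1, q_{-2}=1, q_{-1}=0):
  i=0: a_0=26, p_0 = 26*1 + 0 = 26, q_0 = 26*0 + 1 = 1.
  i=1: a_1=1, p_1 = 1*26 + 1 = 27, q_1 = 1*1 + 0 = 1.
  i=2: a_2=2, p_2 = 2*27 + 26 = 80, q_2 = 2*1 + 1 = 3.
  i=3: a_3=2, p_3 = 2*80 + 27 = 187, q_3 = 2*3 + 1 = 7.
  i=4: a_4=1, p_4 = 1*187 + 80 = 267, q_4 = 1*7 + 3 = 10.
  i=5: a_5=4, p_5 = 4*267 + 187 = 1255, q_5 = 4*10 + 7 = 47.
  i=6: a_6=6, p_6 = 6*1255 + 267 = 7797, q_6 = 6*47 + 10 = 292.
  i=7: a_7=2, p_7 = 2*7797 + 1255 = 16849, q_7 = 2*292 + 47 = 631.
  i=8: a_8=6, p_8 = 6*16849 + 7797 = 108891, q_8 = 6*631 + 292 = 4078.
  i=9: a_9=4, p_9 = 4*108891 + 16849 = 452413, q_9 = 4*4078 + 631 = 16943.
  i=10: a_10=1, p_10 = 1*452413 + 108891 = 561304, q_10 = 1*16943 + 4078 = 21021.
  i=11: a_11=2, p_11 = 2*561304 + 452413 = 1575021, q_11 = 2*21021 + 16943 = 58985.
  i=12: a_12=2, p_12 = 2*1575021 + 561304 = 3711346, q_12 = 2*58985 + 21021 = 138991.
  i=13: a_13=1, p_13 = 1*3711346 + 1575021 = 5286367, q_13 = 1*138991 + 58985 = 197976.
Check: 5286367^2 - 713*197976^2 = 27945676058689 - 27945676058688 = 1, so (x, y) = (5286367, 197976) solves the equation, and by the theorem it is the least positive solution.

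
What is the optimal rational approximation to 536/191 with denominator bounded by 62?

87/31

Expand x = 536/191 as a continued fraction with the Euclidean algorithm:
  536 = 2*191 + 154, so a_0 = 2.
  191 = 1*154 + 37, so a_1 = 1.
  154 = 4*37 + 6, so a_2 = 4.
  37 = 6*6 + 1, so a_3 = 6.
  6 = 6*1 + 0, so a_4 = 6.
so x = [2; 1, 4, 6, 6].
Convergents (p_i = a_i*p_{i-1} + p_{i-2}, q_i = a_i*q_{i-1} + q_{i-2} with p_{-2}=0, p_{-1}=1, q_{-2}=1, q_{-1}=0), until the denominator exceeds 62:
  i=0: a_0=2, p_0 = 2*1 + 0 = 2, q_0 = 2*0 + 1 = 1.
  i=1: a_1=1, p_1 = 1*2 + 1 = 3, q_1 = 1*1 + 0 = 1.
  i=2: a_2=4, p_2 = 4*3 + 2 = 14, q_2 = 4*1 + 1 = 5.
  i=3: a_3=6, p_3 = 6*14 + 3 = 87, q_3 = 6*5 + 1 = 31.
  i=4: a_4=6, p_4 = 6*87 + 14 = 536, q_4 = 6*31 + 5 = 191.
q_4 = 191 > 62, so the last convergent with denominator <= 62 is p_3/q_3 = 87/31.
The closest fraction with denominator <= 62 is either p_3/q_3 or the intermediate fraction (k*p_3 + p_2)/(k*q_3 + q_2) with the largest k >= 1 whose denominator stays <= 62; these approach x as k grows, and every other convergent or intermediate fraction in range is farther away.
Largest k: floor((62 - q_2)/q_3) = floor((62 - 5)/31) = 1.
That gives (1*87 + 14)/(1*31 + 5) = 101/36.
Compare the errors: |x - 87/31| = |536*31 - 87*191|/(191*31) = 1/5921, and |x - 101/36| = |536*36 - 101*191|/(191*36) = 5/6876.
Cross-multiplying, 1*6876 = 6876 < 29605 = 5*5921, so 1/5921 is smaller: the convergent 87/31 is closer to x than 101/36.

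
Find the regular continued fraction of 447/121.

[3; 1, 2, 3, 1, 2, 3]

Run the Euclidean algorithm on 447 and 121; the successive quotients are the partial quotients a_0, a_1, ... (each step inverts the fractional part left over by the previous one):
  447 = 3*121 + 84, so a_0 = 3.
  121 = 1*84 + 37, so a_1 = 1.
  84 = 2*37 + 10, so a_2 = 2.
  37 = 3*10 + 7, so a_3 = 3.
  10 = 1*7 + 3, so a_4 = 1.
  7 = 2*3 + 1, so a_5 = 2.
  3 = 3*1 + 0, so a_6 = 3.
The remainder reaches 0 after 7 divisions, so the expansion has 7 partial quotients, read off in order.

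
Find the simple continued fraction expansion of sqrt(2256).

[47; (2, 94)]

Write x_i = (sqrt(2256) + m_i)/d_i with (m_0, d_0) = (0, 1). a_0 = floor(sqrt(2256)) = 47, since 47^2 = 2209 <= 2256 < 2304 = 48^2.
Iterate m_{i+1} = d_i*a_i - m_i, d_{i+1} = (2256 - m_{i+1}^2)/d_i, a_{i+1} = floor((a_0 + m_{i+1})/d_{i+1}):
  m_1 = 1*47 - 0 = 47, d_1 = (2256 - 47^2)/1 = 47/1 = 47, a_1 = floor((47 + 47)/47) = 2.
  m_2 = 47*2 - 47 = 47, d_2 = (2256 - 47^2)/47 = 47/47 = 1, a_2 = floor((47 + 47)/1) = 94.
  m_3 = 1*94 - 47 = 47, d_3 = (2256 - 47^2)/1 = 47/1 = 47: (m_3, d_3) = (m_1, d_1) = (47, 47), so from here the quotients repeat a_1, a_2; the period length is 2.
Hence the expansion of sqrt(2256) is a_0 = 47 followed by the repeating block 2, 94 (period 2).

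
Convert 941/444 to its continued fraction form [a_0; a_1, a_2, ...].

Run the Euclidean algorithm on 941 and 444; the successive quotients are the partial quotients a_0, a_1, ... (each step inverts the fractional part left over by the previous one):
  941 = 2*444 + 53, so a_0 = 2.
  444 = 8*53 + 20, so a_1 = 8.
  53 = 2*20 + 13, so a_2 = 2.
  20 = 1*13 + 7, so a_3 = 1.
  13 = 1*7 + 6, so a_4 = 1.
  7 = 1*6 + 1, so a_5 = 1.
  6 = 6*1 + 0, so a_6 = 6.
The remainder reaches 0 after 7 divisions, so the expansion has 7 partial quotients, read off in order.

[2; 8, 2, 1, 1, 1, 6]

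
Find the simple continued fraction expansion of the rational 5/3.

[1; 1, 2]

Run the Euclidean algorithm on 5 and 3; the successive quotients are the partial quotients a_0, a_1, ... (each step inverts the fractional part left over by the previous one):
  5 = 1*3 + 2, so a_0 = 1.
  3 = 1*2 + 1, so a_1 = 1.
  2 = 2*1 + 0, so a_2 = 2.
The remainder reaches 0 after 3 divisions, so the expansion has 3 partial quotients, read off in order.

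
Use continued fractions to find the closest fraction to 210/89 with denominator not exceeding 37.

59/25

Expand x = 210/89 as a continued fraction with the Euclidean algorithm:
  210 = 2*89 + 32, so a_0 = 2.
  89 = 2*32 + 25, so a_1 = 2.
  32 = 1*25 + 7, so a_2 = 1.
  25 = 3*7 + 4, so a_3 = 3.
  7 = 1*4 + 3, so a_4 = 1.
  4 = 1*3 + 1, so a_5 = 1.
  3 = 3*1 + 0, so a_6 = 3.
so x = [2; 2, 1, 3, 1, 1, 3].
Convergents (p_i = a_i*p_{i-1} + p_{i-2}, q_i = a_i*q_{i-1} + q_{i-2} with p_{-2}=0, p_{-1}=1, q_{-2}=1, q_{-1}=0), until the denominator exceeds 37:
  i=0: a_0=2, p_0 = 2*1 + 0 = 2, q_0 = 2*0 + 1 = 1.
  i=1: a_1=2, p_1 = 2*2 + 1 = 5, q_1 = 2*1 + 0 = 2.
  i=2: a_2=1, p_2 = 1*5 + 2 = 7, q_2 = 1*2 + 1 = 3.
  i=3: a_3=3, p_3 = 3*7 + 5 = 26, q_3 = 3*3 + 2 = 11.
  i=4: a_4=1, p_4 = 1*26 + 7 = 33, q_4 = 1*11 + 3 = 14.
  i=5: a_5=1, p_5 = 1*33 + 26 = 59, q_5 = 1*14 + 11 = 25.
  i=6: a_6=3, p_6 = 3*59 + 33 = 210, q_6 = 3*25 + 14 = 89.
q_6 = 89 > 37, so the last convergent with denominator <= 37 is p_5/q_5 = 59/25.
The closest fraction with denominator <= 37 is either p_5/q_5 or the intermediate fraction (k*p_5 + p_4)/(k*q_5 + q_4) with the largest k >= 1 whose denominator stays <= 37; these approach x as k grows, and every other convergent or intermediate fraction in range is farther away.
Largest k: floor((37 - q_4)/q_5) = floor((37 - 14)/25) = 0.
Since k = 0, no intermediate fraction beyond p_5/q_5 has denominator <= 37, so the convergent 59/25 is the closest (its error is |210*25 - 59*89|/(89*25) = 1/2225).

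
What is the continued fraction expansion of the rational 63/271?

[0; 4, 3, 3, 6]

Run the Euclidean algorithm on 63 and 271; the successive quotients are the partial quotients a_0, a_1, ... (each step inverts the fractional part left over by the previous one):
  63 = 0*271 + 63, so a_0 = 0.
  271 = 4*63 + 19, so a_1 = 4.
  63 = 3*19 + 6, so a_2 = 3.
  19 = 3*6 + 1, so a_3 = 3.
  6 = 6*1 + 0, so a_4 = 6.
The remainder reaches 0 after 5 divisions, so the expansion has 5 partial quotients, read off in order.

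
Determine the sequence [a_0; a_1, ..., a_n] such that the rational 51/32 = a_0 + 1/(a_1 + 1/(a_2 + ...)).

Run the Euclidean algorithm on 51 and 32; the successive quotients are the partial quotients a_0, a_1, ... (each step inverts the fractional part left over by the previous one):
  51 = 1*32 + 19, so a_0 = 1.
  32 = 1*19 + 13, so a_1 = 1.
  19 = 1*13 + 6, so a_2 = 1.
  13 = 2*6 + 1, so a_3 = 2.
  6 = 6*1 + 0, so a_4 = 6.
The remainder reaches 0 after 5 divisions, so the expansion has 5 partial quotients, read off in order.

[1; 1, 1, 2, 6]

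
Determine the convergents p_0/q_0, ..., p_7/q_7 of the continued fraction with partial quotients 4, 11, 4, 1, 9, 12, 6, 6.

4/1, 45/11, 184/45, 229/56, 2245/549, 27169/6644, 165259/40413, 1018723/249122

Using the convergent recurrence p_i = a_i*p_{i-1} + p_{i-2}, q_i = a_i*q_{i-1} + q_{i-2} with p_{-2}=0, p_{-1}=1, q_{-2}=1, q_{-1}=0:
  i=0: a_0=4, p_0 = 4*1 + 0 = 4, q_0 = 4*0 + 1 = 1.
  i=1: a_1=11, p_1 = 11*4 + 1 = 45, q_1 = 11*1 + 0 = 11.
  i=2: a_2=4, p_2 = 4*45 + 4 = 184, q_2 = 4*11 + 1 = 45.
  i=3: a_3=1, p_3 = 1*184 + 45 = 229, q_3 = 1*45 + 11 = 56.
  i=4: a_4=9, p_4 = 9*229 + 184 = 2245, q_4 = 9*56 + 45 = 549.
  i=5: a_5=12, p_5 = 12*2245 + 229 = 27169, q_5 = 12*549 + 56 = 6644.
  i=6: a_6=6, p_6 = 6*27169 + 2245 = 165259, q_6 = 6*6644 + 549 = 40413.
  i=7: a_7=6, p_7 = 6*165259 + 27169 = 1018723, q_7 = 6*40413 + 6644 = 249122.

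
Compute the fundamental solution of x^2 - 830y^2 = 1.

First expand sqrt(830) as a continued fraction. With x_i = (sqrt(830) + m_i)/d_i and (m_0, d_0) = (0, 1): a_0 = floor(sqrt(830)) = 28, since 28^2 = 784 <= 830 < 841 = 29^2.
Iterate m_{i+1} = d_i*a_i - m_i, d_{i+1} = (830 - m_{i+1}^2)/d_i, a_{i+1} = floor((a_0 + m_{i+1})/d_{i+1}):
  m_1 = 1*28 - 0 = 28, d_1 = (830 - 28^2)/1 = 46/1 = 46, a_1 = floor((28 + 28)/46) = 1.
  m_2 = 46*1 - 28 = 18, d_2 = (830 - 18^2)/46 = 506/46 = 11, a_2 = floor((28 + 18)/11) = 4.
  m_3 = 11*4 - 18 = 26, d_3 = (830 - 26^2)/11 = 154/11 = 14, a_3 = floor((28 + 26)/14) = 3.
  m_4 = 14*3 - 26 = 16, d_4 = (830 - 16^2)/14 = 574/14 = 41, a_4 = floor((28 + 16)/41) = 1.
  m_5 = 41*1 - 16 = 25, d_5 = (830 - 25^2)/41 = 205/41 = 5, a_5 = floor((28 + 25)/5) = 10.
  m_6 = 5*10 - 25 = 25, d_6 = (830 - 25^2)/5 = 205/5 = 41, a_6 = floor((28 + 25)/41) = 1.
  m_7 = 41*1 - 25 = 16, d_7 = (830 - 16^2)/41 = 574/41 = 14, a_7 = floor((28 + 16)/14) = 3.
  m_8 = 14*3 - 16 = 26, d_8 = (830 - 26^2)/14 = 154/14 = 11, a_8 = floor((28 + 26)/11) = 4.
  m_9 = 11*4 - 26 = 18, d_9 = (830 - 18^2)/11 = 506/11 = 46, a_9 = floor((28 + 18)/46) = 1.
  m_10 = 46*1 - 18 = 28, d_10 = (830 - 28^2)/46 = 46/46 = 1, a_10 = floor((28 + 28)/1) = 56.
  m_11 = 1*56 - 28 = 28, d_11 = (830 - 28^2)/1 = 46/1 = 46: (m_11, d_11) = (m_1, d_1) = (28, 46), so from here the quotients repeat a_1, ..., a_10; the period length is 10.
So sqrt(830) = [28; (1, 4, 3, 1, 10, 1, 3, 4, 1, 56)] with period length k = 10.
k is even, so the fundamental solution of x^2 - 830y^2 = 1 is (p_{k-1}, q_{k-1}) = (p_9, q_9); compute convergents through index 9.
Convergents (p_i = a_i*p_{i-1} + p_{i-2}, q_i = a_i*q_{i-1} + q_{i-2} with p_{-2}=0, p_{-1}=1, q_{-2}=1, q_{-1}=0):
  i=0: a_0=28, p_0 = 28*1 + 0 = 28, q_0 = 28*0 + 1 = 1.
  i=1: a_1=1, p_1 = 1*28 + 1 = 29, q_1 = 1*1 + 0 = 1.
  i=2: a_2=4, p_2 = 4*29 + 28 = 144, q_2 = 4*1 + 1 = 5.
  i=3: a_3=3, p_3 = 3*144 + 29 = 461, q_3 = 3*5 + 1 = 16.
  i=4: a_4=1, p_4 = 1*461 + 144 = 605, q_4 = 1*16 + 5 = 21.
  i=5: a_5=10, p_5 = 10*605 + 461 = 6511, q_5 = 10*21 + 16 = 226.
  i=6: a_6=1, p_6 = 1*6511 + 605 = 7116, q_6 = 1*226 + 21 = 247.
  i=7: a_7=3, p_7 = 3*7116 + 6511 = 27859, q_7 = 3*247 + 226 = 967.
  i=8: a_8=4, p_8 = 4*27859 + 7116 = 118552, q_8 = 4*967 + 247 = 4115.
  i=9: a_9=1, p_9 = 1*118552 + 27859 = 146411, q_9 = 1*4115 + 967 = 5082.
Check: 146411^2 - 830*5082^2 = 21436180921 - 21436180920 = 1, so (x, y) = (146411, 5082) solves the equation, and by the theorem it is the least positive solution.

(x, y) = (146411, 5082)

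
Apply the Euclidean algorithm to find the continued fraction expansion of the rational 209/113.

Run the Euclidean algorithm on 209 and 113; the successive quotients are the partial quotients a_0, a_1, ... (each step inverts the fractional part left over by the previous one):
  209 = 1*113 + 96, so a_0 = 1.
  113 = 1*96 + 17, so a_1 = 1.
  96 = 5*17 + 11, so a_2 = 5.
  17 = 1*11 + 6, so a_3 = 1.
  11 = 1*6 + 5, so a_4 = 1.
  6 = 1*5 + 1, so a_5 = 1.
  5 = 5*1 + 0, so a_6 = 5.
The remainder reaches 0 after 7 divisions, so the expansion has 7 partial quotients, read off in order.

[1; 1, 5, 1, 1, 1, 5]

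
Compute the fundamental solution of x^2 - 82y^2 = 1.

(x, y) = (163, 18)

First expand sqrt(82) as a continued fraction. With x_i = (sqrt(82) + m_i)/d_i and (m_0, d_0) = (0, 1): a_0 = floor(sqrt(82)) = 9, since 9^2 = 81 <= 82 < 100 = 10^2.
Iterate m_{i+1} = d_i*a_i - m_i, d_{i+1} = (82 - m_{i+1}^2)/d_i, a_{i+1} = floor((a_0 + m_{i+1})/d_{i+1}):
  m_1 = 1*9 - 0 = 9, d_1 = (82 - 9^2)/1 = 1/1 = 1, a_1 = floor((9 + 9)/1) = 18.
  m_2 = 1*18 - 9 = 9, d_2 = (82 - 9^2)/1 = 1/1 = 1: (m_2, d_2) = (m_1, d_1) = (9, 1), so from here the quotient a_1 repeats; the period length is 1.
So sqrt(82) = [9; (18)] with period length k = 1.
k is odd, so (p_{k-1}, q_{k-1}) only solves x^2 - 82y^2 = -1 and the fundamental solution of x^2 - 82y^2 = 1 is (p_{2k-1}, q_{2k-1}) = (p_1, q_1); compute convergents through index 1, running through the period twice.
Convergents (p_i = a_i*p_{i-1} + p_{i-2}, q_i = a_i*q_{i-1} + q_{i-2} with p_{-2}=0, p_{-1}=1, q_{-2}=1, q_{-1}=0):
  i=0: a_0=9, p_0 = 9*1 + 0 = 9, q_0 = 9*0 + 1 = 1.
  i=1: a_1=18, p_1 = 18*9 + 1 = 163, q_1 = 18*1 + 0 = 18.
Indeed p_0^2 - 82*q_0^2 = 81 - 82 = -1, not +1.
Check: 163^2 - 82*18^2 = 26569 - 26568 = 1, so (x, y) = (163, 18) solves the equation, and by the theorem it is the least positive solution.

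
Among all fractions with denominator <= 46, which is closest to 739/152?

141/29

Expand x = 739/152 as a continued fraction with the Euclidean algorithm:
  739 = 4*152 + 131, so a_0 = 4.
  152 = 1*131 + 21, so a_1 = 1.
  131 = 6*21 + 5, so a_2 = 6.
  21 = 4*5 + 1, so a_3 = 4.
  5 = 5*1 + 0, so a_4 = 5.
so x = [4; 1, 6, 4, 5].
Convergents (p_i = a_i*p_{i-1} + p_{i-2}, q_i = a_i*q_{i-1} + q_{i-2} with p_{-2}=0, p_{-1}=1, q_{-2}=1, q_{-1}=0), until the denominator exceeds 46:
  i=0: a_0=4, p_0 = 4*1 + 0 = 4, q_0 = 4*0 + 1 = 1.
  i=1: a_1=1, p_1 = 1*4 + 1 = 5, q_1 = 1*1 + 0 = 1.
  i=2: a_2=6, p_2 = 6*5 + 4 = 34, q_2 = 6*1 + 1 = 7.
  i=3: a_3=4, p_3 = 4*34 + 5 = 141, q_3 = 4*7 + 1 = 29.
  i=4: a_4=5, p_4 = 5*141 + 34 = 739, q_4 = 5*29 + 7 = 152.
q_4 = 152 > 46, so the last convergent with denominator <= 46 is p_3/q_3 = 141/29.
The closest fraction with denominator <= 46 is either p_3/q_3 or the intermediate fraction (k*p_3 + p_2)/(k*q_3 + q_2) with the largest k >= 1 whose denominator stays <= 46; these approach x as k grows, and every other convergent or intermediate fraction in range is farther away.
Largest k: floor((46 - q_2)/q_3) = floor((46 - 7)/29) = 1.
That gives (1*141 + 34)/(1*29 + 7) = 175/36.
Compare the errors: |x - 141/29| = |739*29 - 141*152|/(152*29) = 1/4408, and |x - 175/36| = |739*36 - 175*152|/(152*36) = 4/5472.
Cross-multiplying, 1*5472 = 5472 < 17632 = 4*4408, so 1/4408 is smaller: the convergent 141/29 is closer to x than 175/36.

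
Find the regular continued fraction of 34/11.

[3; 11]

Run the Euclidean algorithm on 34 and 11; the successive quotients are the partial quotients a_0, a_1, ... (each step inverts the fractional part left over by the previous one):
  34 = 3*11 + 1, so a_0 = 3.
  11 = 11*1 + 0, so a_1 = 11.
The remainder reaches 0 after 2 divisions, so the expansion has 2 partial quotients, read off in order.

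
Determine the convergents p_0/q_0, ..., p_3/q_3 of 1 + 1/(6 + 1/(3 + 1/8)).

Using the convergent recurrence p_i = a_i*p_{i-1} + p_{i-2}, q_i = a_i*q_{i-1} + q_{i-2} with p_{-2}=0, p_{-1}=1, q_{-2}=1, q_{-1}=0:
  i=0: a_0=1, p_0 = 1*1 + 0 = 1, q_0 = 1*0 + 1 = 1.
  i=1: a_1=6, p_1 = 6*1 + 1 = 7, q_1 = 6*1 + 0 = 6.
  i=2: a_2=3, p_2 = 3*7 + 1 = 22, q_2 = 3*6 + 1 = 19.
  i=3: a_3=8, p_3 = 8*22 + 7 = 183, q_3 = 8*19 + 6 = 158.

1/1, 7/6, 22/19, 183/158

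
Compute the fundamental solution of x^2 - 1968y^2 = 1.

First expand sqrt(1968) as a continued fraction. With x_i = (sqrt(1968) + m_i)/d_i and (m_0, d_0) = (0, 1): a_0 = floor(sqrt(1968)) = 44, since 44^2 = 1936 <= 1968 < 2025 = 45^2.
Iterate m_{i+1} = d_i*a_i - m_i, d_{i+1} = (1968 - m_{i+1}^2)/d_i, a_{i+1} = floor((a_0 + m_{i+1})/d_{i+1}):
  m_1 = 1*44 - 0 = 44, d_1 = (1968 - 44^2)/1 = 32/1 = 32, a_1 = floor((44 + 44)/32) = 2.
  m_2 = 32*2 - 44 = 20, d_2 = (1968 - 20^2)/32 = 1568/32 = 49, a_2 = floor((44 + 20)/49) = 1.
  m_3 = 49*1 - 20 = 29, d_3 = (1968 - 29^2)/49 = 1127/49 = 23, a_3 = floor((44 + 29)/23) = 3.
  m_4 = 23*3 - 29 = 40, d_4 = (1968 - 40^2)/23 = 368/23 = 16, a_4 = floor((44 + 40)/16) = 5.
  m_5 = 16*5 - 40 = 40, d_5 = (1968 - 40^2)/16 = 368/16 = 23, a_5 = floor((44 + 40)/23) = 3.
  m_6 = 23*3 - 40 = 29, d_6 = (1968 - 29^2)/23 = 1127/23 = 49, a_6 = floor((44 + 29)/49) = 1.
  m_7 = 49*1 - 29 = 20, d_7 = (1968 - 20^2)/49 = 1568/49 = 32, a_7 = floor((44 + 20)/32) = 2.
  m_8 = 32*2 - 20 = 44, d_8 = (1968 - 44^2)/32 = 32/32 = 1, a_8 = floor((44 + 44)/1) = 88.
  m_9 = 1*88 - 44 = 44, d_9 = (1968 - 44^2)/1 = 32/1 = 32: (m_9, d_9) = (m_1, d_1) = (44, 32), so from here the quotients repeat a_1, ..., a_8; the period length is 8.
So sqrt(1968) = [44; (2, 1, 3, 5, 3, 1, 2, 88)] with period length k = 8.
k is even, so the fundamental solution of x^2 - 1968y^2 = 1 is (p_{k-1}, q_{k-1}) = (p_7, q_7); compute convergents through index 7.
Convergents (p_i = a_i*p_{i-1} + p_{i-2}, q_i = a_i*q_{i-1} + q_{i-2} with p_{-2}=0, p_{-1}=1, q_{-2}=1, q_{-1}=0):
  i=0: a_0=44, p_0 = 44*1 + 0 = 44, q_0 = 44*0 + 1 = 1.
  i=1: a_1=2, p_1 = 2*44 + 1 = 89, q_1 = 2*1 + 0 = 2.
  i=2: a_2=1, p_2 = 1*89 + 44 = 133, q_2 = 1*2 + 1 = 3.
  i=3: a_3=3, p_3 = 3*133 + 89 = 488, q_3 = 3*3 + 2 = 11.
  i=4: a_4=5, p_4 = 5*488 + 133 = 2573, q_4 = 5*11 + 3 = 58.
  i=5: a_5=3, p_5 = 3*2573 + 488 = 8207, q_5 = 3*58 + 11 = 185.
  i=6: a_6=1, p_6 = 1*8207 + 2573 = 10780, q_6 = 1*185 + 58 = 243.
  i=7: a_7=2, p_7 = 2*10780 + 8207 = 29767, q_7 = 2*243 + 185 = 671.
Check: 29767^2 - 1968*671^2 = 886074289 - 886074288 = 1, so (x, y) = (29767, 671) solves the equation, and by the theorem it is the least positive solution.

(x, y) = (29767, 671)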